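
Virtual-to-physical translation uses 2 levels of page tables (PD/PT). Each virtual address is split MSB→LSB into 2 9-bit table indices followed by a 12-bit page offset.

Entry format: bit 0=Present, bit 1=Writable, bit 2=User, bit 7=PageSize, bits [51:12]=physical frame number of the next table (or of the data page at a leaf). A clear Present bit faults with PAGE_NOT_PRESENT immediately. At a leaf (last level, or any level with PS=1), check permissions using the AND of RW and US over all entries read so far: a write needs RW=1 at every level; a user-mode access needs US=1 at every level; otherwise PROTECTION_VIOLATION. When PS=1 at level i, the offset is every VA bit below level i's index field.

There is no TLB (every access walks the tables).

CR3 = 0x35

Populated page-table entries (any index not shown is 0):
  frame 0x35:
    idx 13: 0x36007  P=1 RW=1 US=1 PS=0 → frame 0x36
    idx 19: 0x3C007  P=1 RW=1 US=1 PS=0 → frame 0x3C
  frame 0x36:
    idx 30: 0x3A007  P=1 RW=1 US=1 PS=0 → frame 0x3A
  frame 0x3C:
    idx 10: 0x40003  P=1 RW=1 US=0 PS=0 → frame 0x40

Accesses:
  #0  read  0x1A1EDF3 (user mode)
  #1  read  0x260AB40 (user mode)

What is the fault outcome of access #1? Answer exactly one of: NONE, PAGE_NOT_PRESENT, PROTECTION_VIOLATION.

Per-access translation:
#0 VA=0x1A1EDF3 (r,user):
  L0: frame=0x35 idx=13 entry=0x36007 [P=1 RW=1 US=1 PS=0]
  L1: frame=0x36 idx=30 entry=0x3A007 [P=1 RW=1 US=1 PS=0]
  → PA=0x3ADF3  (2 entries read)
#1 VA=0x260AB40 (r,user):
  L0: frame=0x35 idx=19 entry=0x3C007 [P=1 RW=1 US=1 PS=0]
  L1: frame=0x3C idx=10 entry=0x40003 [P=1 RW=1 US=0 PS=0]
  → PROTECTION_VIOLATION  (2 entries read)

Access #1 fault: PROTECTION_VIOLATION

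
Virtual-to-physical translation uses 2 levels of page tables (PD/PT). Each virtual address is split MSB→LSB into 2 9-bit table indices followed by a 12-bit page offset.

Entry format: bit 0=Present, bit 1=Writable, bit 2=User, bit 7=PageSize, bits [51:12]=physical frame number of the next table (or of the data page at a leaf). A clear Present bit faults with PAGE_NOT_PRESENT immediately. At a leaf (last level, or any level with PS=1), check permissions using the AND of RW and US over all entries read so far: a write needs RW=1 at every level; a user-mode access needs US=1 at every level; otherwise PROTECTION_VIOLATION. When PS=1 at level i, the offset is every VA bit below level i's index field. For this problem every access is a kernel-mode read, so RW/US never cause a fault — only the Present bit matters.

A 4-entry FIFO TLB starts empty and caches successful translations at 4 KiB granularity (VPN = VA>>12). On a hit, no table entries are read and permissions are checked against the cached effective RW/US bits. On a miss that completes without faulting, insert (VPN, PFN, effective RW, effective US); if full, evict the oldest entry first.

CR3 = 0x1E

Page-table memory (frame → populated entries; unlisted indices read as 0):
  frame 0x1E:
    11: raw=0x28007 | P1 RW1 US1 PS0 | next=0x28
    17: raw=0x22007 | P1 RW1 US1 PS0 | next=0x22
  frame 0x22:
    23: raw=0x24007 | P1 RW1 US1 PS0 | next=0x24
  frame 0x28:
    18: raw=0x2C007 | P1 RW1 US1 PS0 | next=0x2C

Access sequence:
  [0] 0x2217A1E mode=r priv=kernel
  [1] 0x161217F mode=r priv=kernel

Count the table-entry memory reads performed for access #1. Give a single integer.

Trace:
#0 VA=0x2217A1E (r,kernel):
  [0] read 0x1E idx=17: raw=0x22007 flags P=1 W=1 U=1 S=0
  [1] read 0x22 idx=23: raw=0x24007 flags P=1 W=1 U=1 S=0
  → PA=0x24A1E  (2 entries read)
#1 VA=0x161217F (r,kernel):
  [0] read 0x1E idx=11: raw=0x28007 flags P=1 W=1 U=1 S=0
  [1] read 0x28 idx=18: raw=0x2C007 flags P=1 W=1 U=1 S=0
  → PA=0x2C17F  (2 entries read)

Entries read for #1: 2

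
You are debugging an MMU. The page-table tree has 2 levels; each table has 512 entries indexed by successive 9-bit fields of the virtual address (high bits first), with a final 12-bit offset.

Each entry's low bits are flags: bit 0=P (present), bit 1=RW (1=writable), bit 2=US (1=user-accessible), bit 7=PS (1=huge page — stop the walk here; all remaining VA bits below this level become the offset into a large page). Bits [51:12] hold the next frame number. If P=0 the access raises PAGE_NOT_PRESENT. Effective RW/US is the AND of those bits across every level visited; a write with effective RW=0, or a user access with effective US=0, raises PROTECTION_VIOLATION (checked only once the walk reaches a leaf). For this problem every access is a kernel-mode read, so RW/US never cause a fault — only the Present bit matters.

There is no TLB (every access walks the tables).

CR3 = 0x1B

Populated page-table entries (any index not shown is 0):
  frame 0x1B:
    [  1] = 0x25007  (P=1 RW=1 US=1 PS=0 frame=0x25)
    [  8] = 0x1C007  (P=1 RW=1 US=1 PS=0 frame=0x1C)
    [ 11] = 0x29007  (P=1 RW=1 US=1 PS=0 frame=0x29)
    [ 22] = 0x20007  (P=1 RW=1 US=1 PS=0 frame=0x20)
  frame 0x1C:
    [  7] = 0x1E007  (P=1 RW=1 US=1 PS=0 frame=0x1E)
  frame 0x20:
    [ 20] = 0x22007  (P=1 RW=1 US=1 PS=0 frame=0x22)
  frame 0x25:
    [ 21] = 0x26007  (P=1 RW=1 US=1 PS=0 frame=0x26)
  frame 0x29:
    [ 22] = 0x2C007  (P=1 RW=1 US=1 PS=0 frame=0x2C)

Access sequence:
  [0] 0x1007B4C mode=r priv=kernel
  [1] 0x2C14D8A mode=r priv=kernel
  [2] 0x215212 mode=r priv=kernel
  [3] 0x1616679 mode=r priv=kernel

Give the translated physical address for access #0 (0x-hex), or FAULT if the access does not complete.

Walk each access:
#0 VA=0x1007B4C (r,kernel):
  lvl0: tbl 0x1B, slot 8 ⇒ 0x1C007 (P1/RW1/US1/PS0)
  lvl1: tbl 0x1C, slot 7 ⇒ 0x1E007 (P1/RW1/US1/PS0)
  ⇒ phys 0x1EB4C  [2 reads]
#1 VA=0x2C14D8A (r,kernel):
  lvl0: tbl 0x1B, slot 22 ⇒ 0x20007 (P1/RW1/US1/PS0)
  lvl1: tbl 0x20, slot 20 ⇒ 0x22007 (P1/RW1/US1/PS0)
  ⇒ phys 0x22D8A  [2 reads]
#2 VA=0x215212 (r,kernel):
  lvl0: tbl 0x1B, slot 1 ⇒ 0x25007 (P1/RW1/US1/PS0)
  lvl1: tbl 0x25, slot 21 ⇒ 0x26007 (P1/RW1/US1/PS0)
  ⇒ phys 0x26212  [2 reads]
#3 VA=0x1616679 (r,kernel):
  lvl0: tbl 0x1B, slot 11 ⇒ 0x29007 (P1/RW1/US1/PS0)
  lvl1: tbl 0x29, slot 22 ⇒ 0x2C007 (P1/RW1/US1/PS0)
  ⇒ phys 0x2C679  [2 reads]

Access #0 PA: 0x1EB4C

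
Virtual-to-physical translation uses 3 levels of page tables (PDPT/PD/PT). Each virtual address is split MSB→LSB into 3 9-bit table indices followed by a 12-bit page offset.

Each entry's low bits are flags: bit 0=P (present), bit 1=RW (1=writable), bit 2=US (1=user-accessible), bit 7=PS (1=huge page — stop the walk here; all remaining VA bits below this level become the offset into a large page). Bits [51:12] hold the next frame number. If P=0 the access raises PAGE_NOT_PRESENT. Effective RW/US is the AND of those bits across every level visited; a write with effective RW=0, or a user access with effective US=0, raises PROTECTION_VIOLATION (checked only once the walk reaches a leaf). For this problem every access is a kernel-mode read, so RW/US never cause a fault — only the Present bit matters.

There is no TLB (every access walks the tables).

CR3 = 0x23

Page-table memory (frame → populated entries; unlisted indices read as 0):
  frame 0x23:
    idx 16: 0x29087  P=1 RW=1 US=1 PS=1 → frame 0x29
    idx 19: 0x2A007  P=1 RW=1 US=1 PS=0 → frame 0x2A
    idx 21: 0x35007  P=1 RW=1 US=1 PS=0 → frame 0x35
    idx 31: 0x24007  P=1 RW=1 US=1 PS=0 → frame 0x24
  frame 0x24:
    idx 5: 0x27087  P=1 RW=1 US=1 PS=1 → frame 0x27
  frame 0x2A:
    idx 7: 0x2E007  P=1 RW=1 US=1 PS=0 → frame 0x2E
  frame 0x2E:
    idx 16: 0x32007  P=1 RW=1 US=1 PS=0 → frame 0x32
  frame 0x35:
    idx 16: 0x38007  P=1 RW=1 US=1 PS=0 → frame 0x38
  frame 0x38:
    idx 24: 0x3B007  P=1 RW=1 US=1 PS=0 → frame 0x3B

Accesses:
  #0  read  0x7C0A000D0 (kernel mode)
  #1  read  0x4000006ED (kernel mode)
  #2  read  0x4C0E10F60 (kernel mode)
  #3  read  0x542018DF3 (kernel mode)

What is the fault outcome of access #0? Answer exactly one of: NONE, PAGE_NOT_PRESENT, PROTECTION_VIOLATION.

Walk each access:
#0 VA=0x7C0A000D0 (r,kernel):
  L0: frame=0x23 idx=31 entry=0x24007 [P=1 RW=1 US=1 PS=0]
  L1: frame=0x24 idx=5 entry=0x27087 [P=1 RW=1 US=1 PS=1]
  ⇒ phys 0x270D0 (huge @L1)  [2 reads]
#1 VA=0x4000006ED (r,kernel):
  L0: frame=0x23 idx=16 entry=0x29087 [P=1 RW=1 US=1 PS=1]
  ⇒ phys 0x296ED (huge @L0)  [1 reads]
#2 VA=0x4C0E10F60 (r,kernel):
  L0: frame=0x23 idx=19 entry=0x2A007 [P=1 RW=1 US=1 PS=0]
  L1: frame=0x2A idx=7 entry=0x2E007 [P=1 RW=1 US=1 PS=0]
  L2: frame=0x2E idx=16 entry=0x32007 [P=1 RW=1 US=1 PS=0]
  ⇒ phys 0x32F60  [3 reads]
#3 VA=0x542018DF3 (r,kernel):
  L0: frame=0x23 idx=21 entry=0x35007 [P=1 RW=1 US=1 PS=0]
  L1: frame=0x35 idx=16 entry=0x38007 [P=1 RW=1 US=1 PS=0]
  L2: frame=0x38 idx=24 entry=0x3B007 [P=1 RW=1 US=1 PS=0]
  ⇒ phys 0x3BDF3  [3 reads]

Access #0 fault: NONE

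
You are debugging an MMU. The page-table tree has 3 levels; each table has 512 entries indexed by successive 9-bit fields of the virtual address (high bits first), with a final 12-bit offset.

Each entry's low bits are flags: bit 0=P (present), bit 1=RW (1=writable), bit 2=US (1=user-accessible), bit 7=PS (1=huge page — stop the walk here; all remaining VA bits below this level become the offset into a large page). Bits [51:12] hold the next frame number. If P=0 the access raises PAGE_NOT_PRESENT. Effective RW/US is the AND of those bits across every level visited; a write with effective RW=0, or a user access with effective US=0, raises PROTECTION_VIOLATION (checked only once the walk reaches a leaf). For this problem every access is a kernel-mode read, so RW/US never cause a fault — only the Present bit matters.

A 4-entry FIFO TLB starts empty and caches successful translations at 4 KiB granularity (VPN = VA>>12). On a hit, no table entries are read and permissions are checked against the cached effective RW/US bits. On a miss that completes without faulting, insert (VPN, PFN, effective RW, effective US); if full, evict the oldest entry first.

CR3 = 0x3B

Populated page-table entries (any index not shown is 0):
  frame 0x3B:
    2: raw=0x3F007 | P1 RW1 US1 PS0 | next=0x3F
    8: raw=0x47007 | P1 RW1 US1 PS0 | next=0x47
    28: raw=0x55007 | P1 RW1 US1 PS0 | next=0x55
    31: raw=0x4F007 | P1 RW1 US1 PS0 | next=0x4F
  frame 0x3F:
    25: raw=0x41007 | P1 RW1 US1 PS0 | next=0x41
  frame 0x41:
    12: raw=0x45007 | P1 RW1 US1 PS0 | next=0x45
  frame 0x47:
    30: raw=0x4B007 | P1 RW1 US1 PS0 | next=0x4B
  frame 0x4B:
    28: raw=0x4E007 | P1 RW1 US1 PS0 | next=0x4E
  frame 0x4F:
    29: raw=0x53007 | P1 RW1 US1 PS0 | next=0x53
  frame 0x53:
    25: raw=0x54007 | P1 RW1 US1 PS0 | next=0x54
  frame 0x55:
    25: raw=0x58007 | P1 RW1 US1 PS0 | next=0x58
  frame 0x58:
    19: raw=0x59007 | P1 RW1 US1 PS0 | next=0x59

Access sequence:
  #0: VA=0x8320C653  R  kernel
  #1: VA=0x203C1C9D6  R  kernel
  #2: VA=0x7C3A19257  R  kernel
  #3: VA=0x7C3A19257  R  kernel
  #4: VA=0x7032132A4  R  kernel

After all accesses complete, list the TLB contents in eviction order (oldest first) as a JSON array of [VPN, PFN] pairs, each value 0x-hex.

Walk each access:
#0 VA=0x8320C653 (r,kernel):
  [0] read 0x3B idx=2: raw=0x3F007 flags P=1 W=1 U=1 S=0
  [1] read 0x3F idx=25: raw=0x41007 flags P=1 W=1 U=1 S=0
  [2] read 0x41 idx=12: raw=0x45007 flags P=1 W=1 U=1 S=0
  ✓ 0x45653  — 3 lookups
#1 VA=0x203C1C9D6 (r,kernel):
  [0] read 0x3B idx=8: raw=0x47007 flags P=1 W=1 U=1 S=0
  [1] read 0x47 idx=30: raw=0x4B007 flags P=1 W=1 U=1 S=0
  [2] read 0x4B idx=28: raw=0x4E007 flags P=1 W=1 U=1 S=0
  ✓ 0x4E9D6  — 3 lookups
#2 VA=0x7C3A19257 (r,kernel):
  [0] read 0x3B idx=31: raw=0x4F007 flags P=1 W=1 U=1 S=0
  [1] read 0x4F idx=29: raw=0x53007 flags P=1 W=1 U=1 S=0
  [2] read 0x53 idx=25: raw=0x54007 flags P=1 W=1 U=1 S=0
  ✓ 0x54257  — 3 lookups
#3 VA=0x7C3A19257 (r,kernel):
  TLB hit vpn=0x7C3A19 → PA=0x54257
#4 VA=0x7032132A4 (r,kernel):
  [0] read 0x3B idx=28: raw=0x55007 flags P=1 W=1 U=1 S=0
  [1] read 0x55 idx=25: raw=0x58007 flags P=1 W=1 U=1 S=0
  [2] read 0x58 idx=19: raw=0x59007 flags P=1 W=1 U=1 S=0
  ✓ 0x592A4  — 3 lookups

TLB: [["0x8320C", "0x45"], ["0x203C1C", "0x4E"], ["0x7C3A19", "0x54"], ["0x703213", "0x59"]]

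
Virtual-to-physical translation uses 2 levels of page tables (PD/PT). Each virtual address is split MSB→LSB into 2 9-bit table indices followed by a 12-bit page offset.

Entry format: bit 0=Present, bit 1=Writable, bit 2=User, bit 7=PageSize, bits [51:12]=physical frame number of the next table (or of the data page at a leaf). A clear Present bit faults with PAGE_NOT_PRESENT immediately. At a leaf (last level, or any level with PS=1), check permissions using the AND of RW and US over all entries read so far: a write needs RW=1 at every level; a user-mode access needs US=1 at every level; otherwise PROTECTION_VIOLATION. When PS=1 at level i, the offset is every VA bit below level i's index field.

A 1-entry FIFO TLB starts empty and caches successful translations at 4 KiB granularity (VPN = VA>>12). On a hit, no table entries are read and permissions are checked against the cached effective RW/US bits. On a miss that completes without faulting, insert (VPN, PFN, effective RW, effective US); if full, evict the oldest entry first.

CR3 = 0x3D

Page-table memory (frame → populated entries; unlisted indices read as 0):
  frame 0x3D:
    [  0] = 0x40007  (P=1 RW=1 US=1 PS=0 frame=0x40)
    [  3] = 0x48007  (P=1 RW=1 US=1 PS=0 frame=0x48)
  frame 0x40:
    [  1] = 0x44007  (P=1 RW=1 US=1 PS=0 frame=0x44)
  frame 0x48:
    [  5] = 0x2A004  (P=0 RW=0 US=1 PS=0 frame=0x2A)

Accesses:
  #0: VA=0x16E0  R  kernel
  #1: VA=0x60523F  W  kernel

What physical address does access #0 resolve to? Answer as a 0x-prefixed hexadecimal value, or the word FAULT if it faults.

Per-access translation:
#0 VA=0x16E0 (r,kernel):
  L0: frame=0x3D idx=0 entry=0x40007 [P=1 RW=1 US=1 PS=0]
  L1: frame=0x40 idx=1 entry=0x44007 [P=1 RW=1 US=1 PS=0]
  → PA=0x446E0  (2 entries read)
#1 VA=0x60523F (w,kernel):
  L0: frame=0x3D idx=3 entry=0x48007 [P=1 RW=1 US=1 PS=0]
  L1: frame=0x48 idx=5 entry=0x2A004 [P=0 RW=0 US=1 PS=0]
  → PAGE_NOT_PRESENT  (2 entries read)

Access #0 PA: 0x446E0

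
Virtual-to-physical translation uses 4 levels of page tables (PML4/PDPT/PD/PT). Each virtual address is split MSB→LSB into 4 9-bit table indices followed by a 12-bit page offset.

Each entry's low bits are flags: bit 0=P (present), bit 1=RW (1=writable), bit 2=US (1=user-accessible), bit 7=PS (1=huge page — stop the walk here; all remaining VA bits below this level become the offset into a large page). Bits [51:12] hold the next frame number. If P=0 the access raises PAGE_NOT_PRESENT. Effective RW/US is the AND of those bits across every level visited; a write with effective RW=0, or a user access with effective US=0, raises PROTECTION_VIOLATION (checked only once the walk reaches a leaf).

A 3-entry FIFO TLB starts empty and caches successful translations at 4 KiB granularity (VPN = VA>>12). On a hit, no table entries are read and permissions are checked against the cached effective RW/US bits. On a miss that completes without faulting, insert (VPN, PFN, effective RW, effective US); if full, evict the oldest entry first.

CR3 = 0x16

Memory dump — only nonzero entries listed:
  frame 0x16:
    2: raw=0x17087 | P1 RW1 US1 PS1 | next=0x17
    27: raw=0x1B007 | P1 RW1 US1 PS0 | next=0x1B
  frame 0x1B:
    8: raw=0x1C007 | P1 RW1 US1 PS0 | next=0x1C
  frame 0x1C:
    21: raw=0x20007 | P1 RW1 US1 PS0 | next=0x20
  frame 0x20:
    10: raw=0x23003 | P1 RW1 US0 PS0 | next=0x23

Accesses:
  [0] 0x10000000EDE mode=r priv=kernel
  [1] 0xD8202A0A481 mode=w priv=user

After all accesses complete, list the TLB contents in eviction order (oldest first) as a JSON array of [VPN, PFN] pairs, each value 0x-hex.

Trace:
#0 VA=0x10000000EDE (r,kernel):
  L0: frame=0x16 idx=2 entry=0x17087 [P=1 RW=1 US=1 PS=1]
  ⇒ phys 0x17EDE (huge @L0)  [1 reads]
#1 VA=0xD8202A0A481 (w,user):
  L0: frame=0x16 idx=27 entry=0x1B007 [P=1 RW=1 US=1 PS=0]
  L1: frame=0x1B idx=8 entry=0x1C007 [P=1 RW=1 US=1 PS=0]
  L2: frame=0x1C idx=21 entry=0x20007 [P=1 RW=1 US=1 PS=0]
  L3: frame=0x20 idx=10 entry=0x23003 [P=1 RW=1 US=0 PS=0]
  ✗ PROTECTION_VIOLATION  [4 reads]

TLB: [["0x10000000", "0x17"]]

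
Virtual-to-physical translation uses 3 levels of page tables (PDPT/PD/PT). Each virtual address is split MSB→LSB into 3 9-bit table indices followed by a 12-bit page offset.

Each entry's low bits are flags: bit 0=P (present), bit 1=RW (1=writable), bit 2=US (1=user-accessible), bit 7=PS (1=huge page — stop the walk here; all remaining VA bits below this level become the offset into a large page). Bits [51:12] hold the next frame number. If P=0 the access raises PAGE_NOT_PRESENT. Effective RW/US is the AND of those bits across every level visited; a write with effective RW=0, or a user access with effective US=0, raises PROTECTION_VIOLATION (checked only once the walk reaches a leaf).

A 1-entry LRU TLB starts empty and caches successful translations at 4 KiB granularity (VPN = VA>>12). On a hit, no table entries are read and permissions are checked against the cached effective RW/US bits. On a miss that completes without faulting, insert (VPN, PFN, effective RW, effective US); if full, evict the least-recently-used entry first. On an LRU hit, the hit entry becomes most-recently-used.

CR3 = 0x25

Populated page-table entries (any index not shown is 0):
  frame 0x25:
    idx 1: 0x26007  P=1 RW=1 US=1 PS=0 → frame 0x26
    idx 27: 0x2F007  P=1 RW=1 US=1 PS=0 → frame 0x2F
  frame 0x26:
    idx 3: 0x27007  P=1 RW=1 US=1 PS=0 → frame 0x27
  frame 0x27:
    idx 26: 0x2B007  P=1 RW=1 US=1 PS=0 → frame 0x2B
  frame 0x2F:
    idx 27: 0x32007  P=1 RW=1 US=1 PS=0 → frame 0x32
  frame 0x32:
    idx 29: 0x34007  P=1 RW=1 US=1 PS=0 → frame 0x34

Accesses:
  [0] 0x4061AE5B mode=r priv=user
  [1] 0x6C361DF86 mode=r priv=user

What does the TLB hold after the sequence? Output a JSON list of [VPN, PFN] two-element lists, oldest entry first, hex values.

Walk each access:
#0 VA=0x4061AE5B (r,user):
  L0 @0x25[1] → 0x26007  P=1,RW=1,US=1,PS=0
  L1 @0x26[3] → 0x27007  P=1,RW=1,US=1,PS=0
  L2 @0x27[26] → 0x2B007  P=1,RW=1,US=1,PS=0
  → PA=0x2BE5B  (3 entries read)
#1 VA=0x6C361DF86 (r,user):
  L0 @0x25[27] → 0x2F007  P=1,RW=1,US=1,PS=0
  L1 @0x2F[27] → 0x32007  P=1,RW=1,US=1,PS=0
  L2 @0x32[29] → 0x34007  P=1,RW=1,US=1,PS=0
  → PA=0x34F86  (3 entries read)

TLB: [["0x6C361D", "0x34"]]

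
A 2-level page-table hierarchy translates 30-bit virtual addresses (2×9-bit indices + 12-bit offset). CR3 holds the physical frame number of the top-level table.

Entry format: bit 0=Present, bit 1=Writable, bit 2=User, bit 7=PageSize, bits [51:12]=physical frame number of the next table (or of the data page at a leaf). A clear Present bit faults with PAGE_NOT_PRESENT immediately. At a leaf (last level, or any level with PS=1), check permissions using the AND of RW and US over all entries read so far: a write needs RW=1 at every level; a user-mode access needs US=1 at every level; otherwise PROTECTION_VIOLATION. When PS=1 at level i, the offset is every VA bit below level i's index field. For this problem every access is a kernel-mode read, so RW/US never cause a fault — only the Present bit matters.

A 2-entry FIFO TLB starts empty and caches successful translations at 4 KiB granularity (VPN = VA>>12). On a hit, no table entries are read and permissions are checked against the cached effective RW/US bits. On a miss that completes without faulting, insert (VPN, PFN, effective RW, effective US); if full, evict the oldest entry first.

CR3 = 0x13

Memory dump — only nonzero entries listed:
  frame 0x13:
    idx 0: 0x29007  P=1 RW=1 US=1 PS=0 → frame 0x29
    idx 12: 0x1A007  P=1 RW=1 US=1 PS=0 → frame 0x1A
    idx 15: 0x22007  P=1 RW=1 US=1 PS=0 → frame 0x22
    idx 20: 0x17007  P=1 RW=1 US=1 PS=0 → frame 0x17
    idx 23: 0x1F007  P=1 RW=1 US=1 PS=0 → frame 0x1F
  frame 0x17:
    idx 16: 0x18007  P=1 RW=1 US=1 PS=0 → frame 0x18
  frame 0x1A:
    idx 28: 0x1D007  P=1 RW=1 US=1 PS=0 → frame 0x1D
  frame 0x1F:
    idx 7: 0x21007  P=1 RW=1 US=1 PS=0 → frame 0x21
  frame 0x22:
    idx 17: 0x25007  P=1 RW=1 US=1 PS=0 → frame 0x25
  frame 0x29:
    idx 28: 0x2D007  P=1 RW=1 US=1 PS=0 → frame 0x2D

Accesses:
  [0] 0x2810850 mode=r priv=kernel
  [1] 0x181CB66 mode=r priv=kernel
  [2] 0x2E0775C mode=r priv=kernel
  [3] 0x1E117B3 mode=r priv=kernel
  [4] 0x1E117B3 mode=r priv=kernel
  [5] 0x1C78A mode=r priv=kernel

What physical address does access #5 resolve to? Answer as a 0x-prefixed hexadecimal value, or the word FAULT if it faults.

Per-access translation:
#0 VA=0x2810850 (r,kernel):
  lvl0: tbl 0x13, slot 20 ⇒ 0x17007 (P1/RW1/US1/PS0)
  lvl1: tbl 0x17, slot 16 ⇒ 0x18007 (P1/RW1/US1/PS0)
  → PA=0x18850  (2 entries read)
#1 VA=0x181CB66 (r,kernel):
  lvl0: tbl 0x13, slot 12 ⇒ 0x1A007 (P1/RW1/US1/PS0)
  lvl1: tbl 0x1A, slot 28 ⇒ 0x1D007 (P1/RW1/US1/PS0)
  → PA=0x1DB66  (2 entries read)
#2 VA=0x2E0775C (r,kernel):
  lvl0: tbl 0x13, slot 23 ⇒ 0x1F007 (P1/RW1/US1/PS0)
  lvl1: tbl 0x1F, slot 7 ⇒ 0x21007 (P1/RW1/US1/PS0)
  → PA=0x2175C  (2 entries read)
#3 VA=0x1E117B3 (r,kernel):
  lvl0: tbl 0x13, slot 15 ⇒ 0x22007 (P1/RW1/US1/PS0)
  lvl1: tbl 0x22, slot 17 ⇒ 0x25007 (P1/RW1/US1/PS0)
  → PA=0x257B3  (2 entries read)
#4 VA=0x1E117B3 (r,kernel):
  TLB hit vpn=0x1E11 → PA=0x257B3
#5 VA=0x1C78A (r,kernel):
  lvl0: tbl 0x13, slot 0 ⇒ 0x29007 (P1/RW1/US1/PS0)
  lvl1: tbl 0x29, slot 28 ⇒ 0x2D007 (P1/RW1/US1/PS0)
  → PA=0x2D78A  (2 entries read)

Access #5 PA: 0x2D78A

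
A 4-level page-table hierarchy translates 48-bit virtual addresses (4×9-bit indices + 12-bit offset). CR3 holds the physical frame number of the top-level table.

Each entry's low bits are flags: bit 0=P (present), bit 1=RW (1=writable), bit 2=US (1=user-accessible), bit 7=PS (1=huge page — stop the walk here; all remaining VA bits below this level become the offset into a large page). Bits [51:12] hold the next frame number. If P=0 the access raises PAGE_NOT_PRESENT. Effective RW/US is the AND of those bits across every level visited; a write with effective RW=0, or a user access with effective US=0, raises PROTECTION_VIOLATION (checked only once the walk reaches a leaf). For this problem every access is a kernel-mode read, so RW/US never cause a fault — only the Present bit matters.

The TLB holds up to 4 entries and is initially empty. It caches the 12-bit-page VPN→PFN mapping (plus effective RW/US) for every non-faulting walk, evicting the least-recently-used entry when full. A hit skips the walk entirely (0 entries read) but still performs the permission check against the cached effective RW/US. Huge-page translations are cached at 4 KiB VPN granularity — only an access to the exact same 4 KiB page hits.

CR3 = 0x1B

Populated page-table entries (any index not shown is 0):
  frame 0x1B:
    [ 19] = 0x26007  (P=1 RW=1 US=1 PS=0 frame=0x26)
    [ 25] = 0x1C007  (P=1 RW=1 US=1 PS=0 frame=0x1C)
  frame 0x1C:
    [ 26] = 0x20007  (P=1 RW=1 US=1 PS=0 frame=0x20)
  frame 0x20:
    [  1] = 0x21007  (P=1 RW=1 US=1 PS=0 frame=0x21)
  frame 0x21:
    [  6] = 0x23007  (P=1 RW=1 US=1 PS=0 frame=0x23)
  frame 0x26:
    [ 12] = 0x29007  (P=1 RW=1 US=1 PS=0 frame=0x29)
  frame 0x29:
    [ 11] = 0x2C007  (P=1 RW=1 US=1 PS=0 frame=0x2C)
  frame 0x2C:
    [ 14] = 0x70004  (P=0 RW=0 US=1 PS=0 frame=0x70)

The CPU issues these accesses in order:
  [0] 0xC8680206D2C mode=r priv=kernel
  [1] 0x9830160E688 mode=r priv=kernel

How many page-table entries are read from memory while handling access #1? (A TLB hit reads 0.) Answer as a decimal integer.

Trace:
#0 VA=0xC8680206D2C (r,kernel):
  L0: frame=0x1B idx=25 entry=0x1C007 [P=1 RW=1 US=1 PS=0]
  L1: frame=0x1C idx=26 entry=0x20007 [P=1 RW=1 US=1 PS=0]
  L2: frame=0x20 idx=1 entry=0x21007 [P=1 RW=1 US=1 PS=0]
  L3: frame=0x21 idx=6 entry=0x23007 [P=1 RW=1 US=1 PS=0]
  ⇒ phys 0x23D2C  [4 reads]
#1 VA=0x9830160E688 (r,kernel):
  L0: frame=0x1B idx=19 entry=0x26007 [P=1 RW=1 US=1 PS=0]
  L1: frame=0x26 idx=12 entry=0x29007 [P=1 RW=1 US=1 PS=0]
  L2: frame=0x29 idx=11 entry=0x2C007 [P=1 RW=1 US=1 PS=0]
  L3: frame=0x2C idx=14 entry=0x70004 [P=0 RW=0 US=1 PS=0]
  → PAGE_NOT_PRESENT  (4 entries read)

Entries read for #1: 4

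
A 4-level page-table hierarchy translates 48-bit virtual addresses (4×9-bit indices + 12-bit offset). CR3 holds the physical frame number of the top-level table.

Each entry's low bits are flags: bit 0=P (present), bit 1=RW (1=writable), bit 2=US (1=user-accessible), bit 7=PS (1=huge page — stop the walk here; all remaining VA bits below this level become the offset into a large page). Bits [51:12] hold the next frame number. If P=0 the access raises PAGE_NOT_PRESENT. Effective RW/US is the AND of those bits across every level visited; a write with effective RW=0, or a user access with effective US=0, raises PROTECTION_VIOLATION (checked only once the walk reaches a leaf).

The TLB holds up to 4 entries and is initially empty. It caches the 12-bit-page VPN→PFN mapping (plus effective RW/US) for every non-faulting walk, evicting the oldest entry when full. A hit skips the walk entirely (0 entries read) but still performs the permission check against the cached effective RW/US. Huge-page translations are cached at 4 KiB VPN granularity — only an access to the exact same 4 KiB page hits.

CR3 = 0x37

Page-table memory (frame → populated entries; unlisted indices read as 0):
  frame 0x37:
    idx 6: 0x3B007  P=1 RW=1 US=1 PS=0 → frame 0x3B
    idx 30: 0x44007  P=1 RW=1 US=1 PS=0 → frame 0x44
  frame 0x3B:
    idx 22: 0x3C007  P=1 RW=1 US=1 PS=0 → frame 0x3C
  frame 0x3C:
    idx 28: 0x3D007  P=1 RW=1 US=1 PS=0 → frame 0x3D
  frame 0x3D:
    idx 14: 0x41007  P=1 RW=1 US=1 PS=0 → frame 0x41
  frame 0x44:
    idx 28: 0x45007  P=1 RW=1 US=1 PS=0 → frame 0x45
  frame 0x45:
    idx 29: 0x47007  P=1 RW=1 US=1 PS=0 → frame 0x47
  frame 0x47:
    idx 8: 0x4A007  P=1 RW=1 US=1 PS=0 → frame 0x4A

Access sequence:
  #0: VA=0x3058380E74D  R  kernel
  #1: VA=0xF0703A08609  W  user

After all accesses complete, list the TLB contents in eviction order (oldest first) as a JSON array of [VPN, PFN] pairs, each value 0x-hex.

Per-access translation:
#0 VA=0x3058380E74D (r,kernel):
  lvl0: tbl 0x37, slot 6 ⇒ 0x3B007 (P1/RW1/US1/PS0)
  lvl1: tbl 0x3B, slot 22 ⇒ 0x3C007 (P1/RW1/US1/PS0)
  lvl2: tbl 0x3C, slot 28 ⇒ 0x3D007 (P1/RW1/US1/PS0)
  lvl3: tbl 0x3D, slot 14 ⇒ 0x41007 (P1/RW1/US1/PS0)
  ⇒ phys 0x4174D  [4 reads]
#1 VA=0xF0703A08609 (w,user):
  lvl0: tbl 0x37, slot 30 ⇒ 0x44007 (P1/RW1/US1/PS0)
  lvl1: tbl 0x44, slot 28 ⇒ 0x45007 (P1/RW1/US1/PS0)
  lvl2: tbl 0x45, slot 29 ⇒ 0x47007 (P1/RW1/US1/PS0)
  lvl3: tbl 0x47, slot 8 ⇒ 0x4A007 (P1/RW1/US1/PS0)
  ⇒ phys 0x4A609  [4 reads]

TLB: [["0x3058380E", "0x41"], ["0xF0703A08", "0x4A"]]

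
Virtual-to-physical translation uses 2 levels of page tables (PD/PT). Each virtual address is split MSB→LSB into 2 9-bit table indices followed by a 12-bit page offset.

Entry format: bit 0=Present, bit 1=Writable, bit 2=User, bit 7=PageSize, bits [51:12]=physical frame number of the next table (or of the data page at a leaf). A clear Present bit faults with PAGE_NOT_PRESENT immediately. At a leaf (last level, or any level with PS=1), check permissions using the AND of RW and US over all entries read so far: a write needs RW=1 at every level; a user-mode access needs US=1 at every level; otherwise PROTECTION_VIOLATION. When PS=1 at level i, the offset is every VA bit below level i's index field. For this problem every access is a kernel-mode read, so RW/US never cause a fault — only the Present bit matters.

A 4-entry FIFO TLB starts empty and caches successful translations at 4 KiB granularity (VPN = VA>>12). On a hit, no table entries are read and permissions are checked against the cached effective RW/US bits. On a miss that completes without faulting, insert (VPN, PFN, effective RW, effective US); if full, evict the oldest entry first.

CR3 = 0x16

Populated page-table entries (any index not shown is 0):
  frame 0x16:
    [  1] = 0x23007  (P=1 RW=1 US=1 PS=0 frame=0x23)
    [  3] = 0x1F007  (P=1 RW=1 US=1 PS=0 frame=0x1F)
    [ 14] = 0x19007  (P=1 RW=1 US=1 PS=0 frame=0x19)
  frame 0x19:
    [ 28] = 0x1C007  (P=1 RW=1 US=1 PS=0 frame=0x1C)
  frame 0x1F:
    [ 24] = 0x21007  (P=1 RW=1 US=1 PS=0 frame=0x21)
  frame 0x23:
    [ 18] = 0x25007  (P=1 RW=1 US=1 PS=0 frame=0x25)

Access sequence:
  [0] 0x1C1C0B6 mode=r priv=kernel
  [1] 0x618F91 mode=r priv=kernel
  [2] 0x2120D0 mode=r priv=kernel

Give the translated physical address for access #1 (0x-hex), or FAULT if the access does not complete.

Trace:
#0 VA=0x1C1C0B6 (r,kernel):
  L0 @0x16[14] → 0x19007  P=1,RW=1,US=1,PS=0
  L1 @0x19[28] → 0x1C007  P=1,RW=1,US=1,PS=0
  ⇒ phys 0x1C0B6  [2 reads]
#1 VA=0x618F91 (r,kernel):
  L0 @0x16[3] → 0x1F007  P=1,RW=1,US=1,PS=0
  L1 @0x1F[24] → 0x21007  P=1,RW=1,US=1,PS=0
  ⇒ phys 0x21F91  [2 reads]
#2 VA=0x2120D0 (r,kernel):
  L0 @0x16[1] → 0x23007  P=1,RW=1,US=1,PS=0
  L1 @0x23[18] → 0x25007  P=1,RW=1,US=1,PS=0
  ⇒ phys 0x250D0  [2 reads]

Access #1 PA: 0x21F91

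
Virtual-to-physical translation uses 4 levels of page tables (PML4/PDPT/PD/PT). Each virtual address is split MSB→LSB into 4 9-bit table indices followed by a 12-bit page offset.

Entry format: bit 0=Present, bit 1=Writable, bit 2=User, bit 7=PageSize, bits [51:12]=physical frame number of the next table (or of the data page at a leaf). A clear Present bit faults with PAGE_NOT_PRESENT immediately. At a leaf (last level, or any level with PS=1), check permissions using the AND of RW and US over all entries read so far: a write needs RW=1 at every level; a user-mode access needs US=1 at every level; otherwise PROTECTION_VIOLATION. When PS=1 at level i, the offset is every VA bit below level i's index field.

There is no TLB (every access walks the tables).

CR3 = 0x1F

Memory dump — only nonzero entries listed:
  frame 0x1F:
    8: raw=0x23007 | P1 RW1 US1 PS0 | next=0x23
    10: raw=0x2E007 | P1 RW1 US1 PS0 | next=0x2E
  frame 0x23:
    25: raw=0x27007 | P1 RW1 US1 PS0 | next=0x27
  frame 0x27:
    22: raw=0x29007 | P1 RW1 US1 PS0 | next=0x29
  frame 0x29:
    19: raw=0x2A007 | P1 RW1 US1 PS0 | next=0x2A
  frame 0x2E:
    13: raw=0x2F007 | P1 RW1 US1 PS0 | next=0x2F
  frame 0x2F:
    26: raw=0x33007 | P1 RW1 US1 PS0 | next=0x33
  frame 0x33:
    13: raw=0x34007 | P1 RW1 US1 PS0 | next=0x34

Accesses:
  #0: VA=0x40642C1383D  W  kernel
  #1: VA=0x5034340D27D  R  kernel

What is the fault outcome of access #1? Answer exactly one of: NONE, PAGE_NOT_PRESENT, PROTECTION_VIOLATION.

Walk each access:
#0 VA=0x40642C1383D (w,kernel):
  lvl0: tbl 0x1F, slot 8 ⇒ 0x23007 (P1/RW1/US1/PS0)
  lvl1: tbl 0x23, slot 25 ⇒ 0x27007 (P1/RW1/US1/PS0)
  lvl2: tbl 0x27, slot 22 ⇒ 0x29007 (P1/RW1/US1/PS0)
  lvl3: tbl 0x29, slot 19 ⇒ 0x2A007 (P1/RW1/US1/PS0)
  ⇒ phys 0x2A83D  [4 reads]
#1 VA=0x5034340D27D (r,kernel):
  lvl0: tbl 0x1F, slot 10 ⇒ 0x2E007 (P1/RW1/US1/PS0)
  lvl1: tbl 0x2E, slot 13 ⇒ 0x2F007 (P1/RW1/US1/PS0)
  lvl2: tbl 0x2F, slot 26 ⇒ 0x33007 (P1/RW1/US1/PS0)
  lvl3: tbl 0x33, slot 13 ⇒ 0x34007 (P1/RW1/US1/PS0)
  ⇒ phys 0x3427D  [4 reads]

Access #1 fault: NONE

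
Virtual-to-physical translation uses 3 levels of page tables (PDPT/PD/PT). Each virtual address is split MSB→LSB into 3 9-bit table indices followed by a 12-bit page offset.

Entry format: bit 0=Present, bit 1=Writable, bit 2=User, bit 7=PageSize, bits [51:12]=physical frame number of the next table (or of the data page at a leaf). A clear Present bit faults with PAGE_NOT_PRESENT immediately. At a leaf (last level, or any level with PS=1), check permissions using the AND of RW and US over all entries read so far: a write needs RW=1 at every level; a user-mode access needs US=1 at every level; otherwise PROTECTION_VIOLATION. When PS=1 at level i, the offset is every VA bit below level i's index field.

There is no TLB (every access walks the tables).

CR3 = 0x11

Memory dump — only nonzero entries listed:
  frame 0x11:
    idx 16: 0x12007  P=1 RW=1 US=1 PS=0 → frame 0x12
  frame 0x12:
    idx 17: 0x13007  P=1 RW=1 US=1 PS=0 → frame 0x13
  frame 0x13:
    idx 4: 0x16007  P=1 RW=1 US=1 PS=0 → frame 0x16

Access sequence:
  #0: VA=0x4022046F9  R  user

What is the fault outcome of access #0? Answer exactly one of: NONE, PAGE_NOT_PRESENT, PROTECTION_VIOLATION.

Per-access translation:
#0 VA=0x4022046F9 (r,user):
  L0 @0x11[16] → 0x12007  P=1,RW=1,US=1,PS=0
  L1 @0x12[17] → 0x13007  P=1,RW=1,US=1,PS=0
  L2 @0x13[4] → 0x16007  P=1,RW=1,US=1,PS=0
  ⇒ phys 0x166F9  [3 reads]

Access #0 fault: NONE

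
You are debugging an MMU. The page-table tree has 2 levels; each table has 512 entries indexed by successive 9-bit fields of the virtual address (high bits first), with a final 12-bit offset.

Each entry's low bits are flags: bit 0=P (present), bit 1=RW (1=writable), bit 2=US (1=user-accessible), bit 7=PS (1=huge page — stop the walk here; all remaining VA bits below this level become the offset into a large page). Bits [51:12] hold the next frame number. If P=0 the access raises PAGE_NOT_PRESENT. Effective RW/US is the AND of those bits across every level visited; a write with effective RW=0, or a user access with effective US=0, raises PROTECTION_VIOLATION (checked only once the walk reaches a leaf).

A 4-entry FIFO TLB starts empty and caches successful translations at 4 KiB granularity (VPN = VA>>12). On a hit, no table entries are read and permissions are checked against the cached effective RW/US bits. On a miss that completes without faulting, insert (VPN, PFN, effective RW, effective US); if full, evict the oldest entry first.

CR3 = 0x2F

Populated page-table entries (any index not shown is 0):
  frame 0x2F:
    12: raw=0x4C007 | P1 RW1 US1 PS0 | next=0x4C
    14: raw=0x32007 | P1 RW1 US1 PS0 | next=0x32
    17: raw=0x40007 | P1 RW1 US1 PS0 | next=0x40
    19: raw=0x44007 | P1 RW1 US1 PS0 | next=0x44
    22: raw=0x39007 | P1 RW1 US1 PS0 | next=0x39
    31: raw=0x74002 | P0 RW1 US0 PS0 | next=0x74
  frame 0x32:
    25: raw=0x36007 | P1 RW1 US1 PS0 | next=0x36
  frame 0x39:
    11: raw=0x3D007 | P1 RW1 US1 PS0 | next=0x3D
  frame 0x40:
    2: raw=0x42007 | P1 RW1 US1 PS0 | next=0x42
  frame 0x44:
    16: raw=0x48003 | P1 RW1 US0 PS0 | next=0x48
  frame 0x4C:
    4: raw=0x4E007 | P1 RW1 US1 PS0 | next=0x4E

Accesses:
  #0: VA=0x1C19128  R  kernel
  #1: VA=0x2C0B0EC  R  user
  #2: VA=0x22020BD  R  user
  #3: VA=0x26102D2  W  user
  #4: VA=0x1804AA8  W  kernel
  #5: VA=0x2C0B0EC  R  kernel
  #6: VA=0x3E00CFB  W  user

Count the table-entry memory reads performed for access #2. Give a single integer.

Walk each access:
#0 VA=0x1C19128 (r,kernel):
  L0: frame=0x2F idx=14 entry=0x32007 [P=1 RW=1 US=1 PS=0]
  L1: frame=0x32 idx=25 entry=0x36007 [P=1 RW=1 US=1 PS=0]
  ⇒ phys 0x36128  [2 reads]
#1 VA=0x2C0B0EC (r,user):
  L0: frame=0x2F idx=22 entry=0x39007 [P=1 RW=1 US=1 PS=0]
  L1: frame=0x39 idx=11 entry=0x3D007 [P=1 RW=1 US=1 PS=0]
  ⇒ phys 0x3D0EC  [2 reads]
#2 VA=0x22020BD (r,user):
  L0: frame=0x2F idx=17 entry=0x40007 [P=1 RW=1 US=1 PS=0]
  L1: frame=0x40 idx=2 entry=0x42007 [P=1 RW=1 US=1 PS=0]
  ⇒ phys 0x420BD  [2 reads]
#3 VA=0x26102D2 (w,user):
  L0: frame=0x2F idx=19 entry=0x44007 [P=1 RW=1 US=1 PS=0]
  L1: frame=0x44 idx=16 entry=0x48003 [P=1 RW=1 US=0 PS=0]
  ✗ PROTECTION_VIOLATION  [2 reads]
#4 VA=0x1804AA8 (w,kernel):
  L0: frame=0x2F idx=12 entry=0x4C007 [P=1 RW=1 US=1 PS=0]
  L1: frame=0x4C idx=4 entry=0x4E007 [P=1 RW=1 US=1 PS=0]
  ⇒ phys 0x4EAA8  [2 reads]
#5 VA=0x2C0B0EC (r,kernel):
  TLB hit vpn=0x2C0B → PA=0x3D0EC
#6 VA=0x3E00CFB (w,user):
  L0: frame=0x2F idx=31 entry=0x74002 [P=0 RW=1 US=0 PS=0]
  ✗ PAGE_NOT_PRESENT  [1 reads]

Entries read for #2: 2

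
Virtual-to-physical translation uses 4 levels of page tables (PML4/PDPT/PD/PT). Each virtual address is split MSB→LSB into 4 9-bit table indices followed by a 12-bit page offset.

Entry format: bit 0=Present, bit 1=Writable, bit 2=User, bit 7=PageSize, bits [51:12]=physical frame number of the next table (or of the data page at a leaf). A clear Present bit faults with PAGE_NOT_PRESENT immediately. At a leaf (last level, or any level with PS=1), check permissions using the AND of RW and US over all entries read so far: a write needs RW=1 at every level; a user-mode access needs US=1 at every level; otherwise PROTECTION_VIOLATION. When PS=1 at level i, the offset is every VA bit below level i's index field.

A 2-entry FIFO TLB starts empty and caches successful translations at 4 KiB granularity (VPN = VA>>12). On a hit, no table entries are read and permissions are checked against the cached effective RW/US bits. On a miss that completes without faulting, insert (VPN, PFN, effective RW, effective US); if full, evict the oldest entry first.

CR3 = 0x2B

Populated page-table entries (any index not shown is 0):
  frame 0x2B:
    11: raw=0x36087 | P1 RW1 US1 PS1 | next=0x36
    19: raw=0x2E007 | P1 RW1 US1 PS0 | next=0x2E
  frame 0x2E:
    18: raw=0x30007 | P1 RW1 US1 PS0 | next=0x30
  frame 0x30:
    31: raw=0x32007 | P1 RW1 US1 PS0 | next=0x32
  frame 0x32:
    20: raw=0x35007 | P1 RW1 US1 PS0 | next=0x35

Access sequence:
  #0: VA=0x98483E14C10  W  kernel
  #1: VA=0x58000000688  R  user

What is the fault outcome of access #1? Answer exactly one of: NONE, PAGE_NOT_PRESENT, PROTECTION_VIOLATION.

Trace:
#0 VA=0x98483E14C10 (w,kernel):
  [0] read 0x2B idx=19: raw=0x2E007 flags P=1 W=1 U=1 S=0
  [1] read 0x2E idx=18: raw=0x30007 flags P=1 W=1 U=1 S=0
  [2] read 0x30 idx=31: raw=0x32007 flags P=1 W=1 U=1 S=0
  [3] read 0x32 idx=20: raw=0x35007 flags P=1 W=1 U=1 S=0
  ⇒ phys 0x35C10  [4 reads]
#1 VA=0x58000000688 (r,user):
  [0] read 0x2B idx=11: raw=0x36087 flags P=1 W=1 U=1 S=1
  ⇒ phys 0x36688 (huge @L0)  [1 reads]

Access #1 fault: NONE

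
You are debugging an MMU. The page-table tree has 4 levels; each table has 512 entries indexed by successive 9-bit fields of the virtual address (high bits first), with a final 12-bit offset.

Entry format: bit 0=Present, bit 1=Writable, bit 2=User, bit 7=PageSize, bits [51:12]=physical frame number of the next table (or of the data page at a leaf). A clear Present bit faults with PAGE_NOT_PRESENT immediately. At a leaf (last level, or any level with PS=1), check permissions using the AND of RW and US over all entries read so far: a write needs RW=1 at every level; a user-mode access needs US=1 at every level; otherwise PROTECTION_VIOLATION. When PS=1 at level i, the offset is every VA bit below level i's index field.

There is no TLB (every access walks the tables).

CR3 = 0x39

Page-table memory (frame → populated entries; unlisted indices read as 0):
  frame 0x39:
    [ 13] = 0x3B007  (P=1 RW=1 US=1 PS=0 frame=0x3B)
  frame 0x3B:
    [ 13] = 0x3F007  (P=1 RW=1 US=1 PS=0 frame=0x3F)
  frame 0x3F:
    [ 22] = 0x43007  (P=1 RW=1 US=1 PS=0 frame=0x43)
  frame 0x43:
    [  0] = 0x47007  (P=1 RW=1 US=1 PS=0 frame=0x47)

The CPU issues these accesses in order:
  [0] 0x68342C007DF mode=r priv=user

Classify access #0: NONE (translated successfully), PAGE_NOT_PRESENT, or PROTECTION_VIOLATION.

Trace:
#0 VA=0x68342C007DF (r,user):
  [0] read 0x39 idx=13: raw=0x3B007 flags P=1 W=1 U=1 S=0
  [1] read 0x3B idx=13: raw=0x3F007 flags P=1 W=1 U=1 S=0
  [2] read 0x3F idx=22: raw=0x43007 flags P=1 W=1 U=1 S=0
  [3] read 0x43 idx=0: raw=0x47007 flags P=1 W=1 U=1 S=0
  ⇒ phys 0x477DF  [4 reads]

Access #0 fault: NONE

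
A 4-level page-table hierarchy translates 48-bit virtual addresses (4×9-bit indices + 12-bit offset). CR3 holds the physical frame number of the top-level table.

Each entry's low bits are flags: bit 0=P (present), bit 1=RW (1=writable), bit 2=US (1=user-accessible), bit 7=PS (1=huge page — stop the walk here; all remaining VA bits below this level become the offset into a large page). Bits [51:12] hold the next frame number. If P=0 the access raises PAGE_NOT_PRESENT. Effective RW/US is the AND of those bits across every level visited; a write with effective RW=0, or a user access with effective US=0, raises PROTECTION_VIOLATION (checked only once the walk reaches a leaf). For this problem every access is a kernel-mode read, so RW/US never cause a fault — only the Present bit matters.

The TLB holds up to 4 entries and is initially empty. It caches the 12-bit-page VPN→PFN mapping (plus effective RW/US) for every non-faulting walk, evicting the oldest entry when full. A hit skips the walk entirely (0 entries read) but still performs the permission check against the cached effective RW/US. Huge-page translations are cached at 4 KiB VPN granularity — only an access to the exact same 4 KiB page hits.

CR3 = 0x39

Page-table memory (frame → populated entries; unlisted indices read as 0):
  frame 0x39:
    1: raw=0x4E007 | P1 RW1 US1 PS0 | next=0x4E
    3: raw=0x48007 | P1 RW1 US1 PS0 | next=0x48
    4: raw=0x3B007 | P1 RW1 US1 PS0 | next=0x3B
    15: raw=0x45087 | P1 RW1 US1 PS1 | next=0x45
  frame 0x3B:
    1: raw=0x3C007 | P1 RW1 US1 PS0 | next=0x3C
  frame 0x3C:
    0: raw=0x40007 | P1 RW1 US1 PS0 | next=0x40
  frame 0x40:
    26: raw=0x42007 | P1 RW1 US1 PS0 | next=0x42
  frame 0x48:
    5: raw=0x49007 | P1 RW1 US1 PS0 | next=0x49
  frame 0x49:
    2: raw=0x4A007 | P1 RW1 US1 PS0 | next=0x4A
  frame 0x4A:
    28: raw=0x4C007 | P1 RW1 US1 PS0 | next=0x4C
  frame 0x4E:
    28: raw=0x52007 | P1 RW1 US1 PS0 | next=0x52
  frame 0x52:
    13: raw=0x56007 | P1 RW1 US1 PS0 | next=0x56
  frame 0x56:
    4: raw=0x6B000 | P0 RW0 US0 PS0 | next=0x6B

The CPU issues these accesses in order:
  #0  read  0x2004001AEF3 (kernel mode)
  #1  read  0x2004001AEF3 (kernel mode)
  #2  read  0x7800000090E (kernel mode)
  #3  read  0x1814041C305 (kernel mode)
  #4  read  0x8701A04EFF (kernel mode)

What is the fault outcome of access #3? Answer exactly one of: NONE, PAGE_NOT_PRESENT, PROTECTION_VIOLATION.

Per-access translation:
#0 VA=0x2004001AEF3 (r,kernel):
  L0 @0x39[4] → 0x3B007  P=1,RW=1,US=1,PS=0
  L1 @0x3B[1] → 0x3C007  P=1,RW=1,US=1,PS=0
  L2 @0x3C[0] → 0x40007  P=1,RW=1,US=1,PS=0
  L3 @0x40[26] → 0x42007  P=1,RW=1,US=1,PS=0
  ✓ 0x42EF3  — 4 lookups
#1 VA=0x2004001AEF3 (r,kernel):
  TLB hit vpn=0x2004001A → PA=0x42EF3
#2 VA=0x7800000090E (r,kernel):
  L0 @0x39[15] → 0x45087  P=1,RW=1,US=1,PS=1
  ✓ 0x4590E (huge @L0)  — 1 lookups
#3 VA=0x1814041C305 (r,kernel):
  L0 @0x39[3] → 0x48007  P=1,RW=1,US=1,PS=0
  L1 @0x48[5] → 0x49007  P=1,RW=1,US=1,PS=0
  L2 @0x49[2] → 0x4A007  P=1,RW=1,US=1,PS=0
  L3 @0x4A[28] → 0x4C007  P=1,RW=1,US=1,PS=0
  ✓ 0x4C305  — 4 lookups
#4 VA=0x8701A04EFF (r,kernel):
  L0 @0x39[1] → 0x4E007  P=1,RW=1,US=1,PS=0
  L1 @0x4E[28] → 0x52007  P=1,RW=1,US=1,PS=0
  L2 @0x52[13] → 0x56007  P=1,RW=1,US=1,PS=0
  L3 @0x56[4] → 0x6B000  P=0,RW=0,US=0,PS=0
  ⇒ fault: PAGE_NOT_PRESENT  — 4 lookups

Access #3 fault: NONE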